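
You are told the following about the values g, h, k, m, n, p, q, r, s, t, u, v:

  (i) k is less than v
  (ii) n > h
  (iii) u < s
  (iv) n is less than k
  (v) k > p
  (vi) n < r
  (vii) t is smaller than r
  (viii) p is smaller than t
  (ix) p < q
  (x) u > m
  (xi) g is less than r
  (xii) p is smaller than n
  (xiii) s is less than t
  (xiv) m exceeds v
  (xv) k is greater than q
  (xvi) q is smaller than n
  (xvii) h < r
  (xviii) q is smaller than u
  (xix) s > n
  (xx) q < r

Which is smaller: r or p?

Chaining the given relations: p < q < n < k < v < m < u < s < t < r.
So p < r; p is the smaller of the two.

p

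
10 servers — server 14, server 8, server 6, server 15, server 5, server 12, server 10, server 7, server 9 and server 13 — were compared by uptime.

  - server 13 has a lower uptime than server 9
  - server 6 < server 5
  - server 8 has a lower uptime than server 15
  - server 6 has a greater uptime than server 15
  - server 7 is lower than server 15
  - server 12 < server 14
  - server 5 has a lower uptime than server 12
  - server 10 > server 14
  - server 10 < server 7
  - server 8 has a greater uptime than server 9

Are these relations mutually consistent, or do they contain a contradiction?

inconsistent

Chaining the given relations yields server 15 < server 6 < server 5 < server 12 < server 14 < server 10 < server 7, so server 15 < server 7. But one relation states server 7 < server 15. These cannot both hold.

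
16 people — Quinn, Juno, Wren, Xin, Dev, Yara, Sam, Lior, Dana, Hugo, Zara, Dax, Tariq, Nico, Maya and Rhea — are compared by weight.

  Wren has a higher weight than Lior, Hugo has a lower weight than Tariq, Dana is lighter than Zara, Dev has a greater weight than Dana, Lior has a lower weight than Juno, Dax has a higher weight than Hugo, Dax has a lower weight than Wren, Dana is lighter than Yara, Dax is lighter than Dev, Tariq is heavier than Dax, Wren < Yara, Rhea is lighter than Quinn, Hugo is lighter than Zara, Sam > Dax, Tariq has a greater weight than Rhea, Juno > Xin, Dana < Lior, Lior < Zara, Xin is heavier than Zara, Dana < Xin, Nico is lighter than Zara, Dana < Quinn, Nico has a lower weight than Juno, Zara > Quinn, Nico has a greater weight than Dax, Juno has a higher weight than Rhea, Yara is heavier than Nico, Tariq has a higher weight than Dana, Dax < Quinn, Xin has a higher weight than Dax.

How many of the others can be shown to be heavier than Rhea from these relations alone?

From Rhea the given relations immediately reach Quinn, Juno, Tariq.
From those, Zara — 4 in total.
From those, Xin — 5 in total.
No other element is forced above Rhea by the given relations, so the count is 5.

5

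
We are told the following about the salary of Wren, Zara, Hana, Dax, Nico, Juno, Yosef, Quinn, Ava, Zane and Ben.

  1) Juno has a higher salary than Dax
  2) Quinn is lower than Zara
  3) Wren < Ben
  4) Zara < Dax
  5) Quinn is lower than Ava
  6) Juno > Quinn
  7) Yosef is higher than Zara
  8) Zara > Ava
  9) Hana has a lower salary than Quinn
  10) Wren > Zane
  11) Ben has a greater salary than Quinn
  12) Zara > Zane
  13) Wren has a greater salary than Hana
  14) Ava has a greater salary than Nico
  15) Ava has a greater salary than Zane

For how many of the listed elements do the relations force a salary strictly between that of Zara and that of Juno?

Chaining upward from Zara reaches: Dax, Yosef.
Chaining downward from Juno reaches: Hana, Nico, Zane, Quinn, Ava, Dax.
Strictly between Zara and Juno are those in both lists: Dax — 1 element.

1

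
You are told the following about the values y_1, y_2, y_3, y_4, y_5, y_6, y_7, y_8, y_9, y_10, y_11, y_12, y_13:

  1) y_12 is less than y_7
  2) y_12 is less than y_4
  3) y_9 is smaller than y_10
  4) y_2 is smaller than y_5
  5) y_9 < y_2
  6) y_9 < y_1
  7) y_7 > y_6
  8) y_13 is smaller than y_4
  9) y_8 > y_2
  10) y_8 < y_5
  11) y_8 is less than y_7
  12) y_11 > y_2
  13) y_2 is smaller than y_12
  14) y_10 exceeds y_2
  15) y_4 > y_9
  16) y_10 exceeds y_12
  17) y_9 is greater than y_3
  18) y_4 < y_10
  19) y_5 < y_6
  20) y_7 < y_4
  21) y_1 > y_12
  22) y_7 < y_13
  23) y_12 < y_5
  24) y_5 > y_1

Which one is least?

y_9 is not least since y_3 < y_9; y_2 is not least since y_9 < y_2; y_12 is not least since y_2 < y_12; y_1 is not least since y_12 < y_1; y_8 is not least since y_2 < y_8; y_11 is not least since y_2 < y_11; y_5 is not least since y_12 < y_5; y_6 is not least since y_5 < y_6; y_7 is not least since y_6 < y_7; y_13 is not least since y_7 < y_13; y_4 is not least since y_7 < y_4; y_10 is not least since y_9 < y_10.
Only y_3 has nothing below it, so y_3 is the least.

y_3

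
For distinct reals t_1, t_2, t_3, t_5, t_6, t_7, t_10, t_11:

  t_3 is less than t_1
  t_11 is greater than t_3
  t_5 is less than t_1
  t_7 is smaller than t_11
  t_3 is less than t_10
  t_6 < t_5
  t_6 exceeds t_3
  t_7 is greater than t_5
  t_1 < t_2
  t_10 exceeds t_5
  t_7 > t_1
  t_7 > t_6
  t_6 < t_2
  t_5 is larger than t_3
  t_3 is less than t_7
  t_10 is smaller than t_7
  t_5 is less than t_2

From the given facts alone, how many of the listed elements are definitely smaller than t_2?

Directly below t_2: t_6, t_5, t_1.
One step further: t_3 (4 so far).
Nothing else is reachable below t_2; 4 in all.

4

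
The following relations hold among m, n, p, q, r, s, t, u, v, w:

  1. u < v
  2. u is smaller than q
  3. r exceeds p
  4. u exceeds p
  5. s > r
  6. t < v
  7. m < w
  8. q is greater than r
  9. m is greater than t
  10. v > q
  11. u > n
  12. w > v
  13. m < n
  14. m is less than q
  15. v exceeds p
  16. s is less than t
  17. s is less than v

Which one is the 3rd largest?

Piecing the relations together gives one ordering: p < r < s < t < m < n < u < q < v < w.
The 3rd largest is q.

q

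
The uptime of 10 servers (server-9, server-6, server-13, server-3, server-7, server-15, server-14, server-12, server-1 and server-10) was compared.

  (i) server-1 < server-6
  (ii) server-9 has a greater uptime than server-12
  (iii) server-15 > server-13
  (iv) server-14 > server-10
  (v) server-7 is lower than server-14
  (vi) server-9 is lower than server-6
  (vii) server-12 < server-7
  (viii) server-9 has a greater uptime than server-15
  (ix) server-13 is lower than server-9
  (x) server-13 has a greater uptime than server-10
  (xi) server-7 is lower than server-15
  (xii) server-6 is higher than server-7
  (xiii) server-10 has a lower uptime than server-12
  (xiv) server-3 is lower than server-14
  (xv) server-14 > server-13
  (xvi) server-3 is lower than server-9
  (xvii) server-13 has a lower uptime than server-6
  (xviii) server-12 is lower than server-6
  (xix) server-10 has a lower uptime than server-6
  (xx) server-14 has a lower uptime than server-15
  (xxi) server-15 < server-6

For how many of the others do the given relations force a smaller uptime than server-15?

6

From server-15 the given relations immediately reach server-7, server-13, server-14.
From those, server-10, server-12, server-3 — 6 in total.
Nothing else is reachable below server-15; 6 in all.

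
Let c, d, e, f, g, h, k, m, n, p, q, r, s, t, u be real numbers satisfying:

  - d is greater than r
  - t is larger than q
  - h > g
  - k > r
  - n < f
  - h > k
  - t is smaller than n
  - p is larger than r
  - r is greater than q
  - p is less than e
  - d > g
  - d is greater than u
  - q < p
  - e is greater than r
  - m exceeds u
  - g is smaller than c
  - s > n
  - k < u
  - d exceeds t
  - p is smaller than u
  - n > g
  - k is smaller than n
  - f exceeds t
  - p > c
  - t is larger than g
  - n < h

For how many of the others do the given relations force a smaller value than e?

5

The elements the relations force below e are g, c, q, r, p — no chain reaches any other.
That is 5.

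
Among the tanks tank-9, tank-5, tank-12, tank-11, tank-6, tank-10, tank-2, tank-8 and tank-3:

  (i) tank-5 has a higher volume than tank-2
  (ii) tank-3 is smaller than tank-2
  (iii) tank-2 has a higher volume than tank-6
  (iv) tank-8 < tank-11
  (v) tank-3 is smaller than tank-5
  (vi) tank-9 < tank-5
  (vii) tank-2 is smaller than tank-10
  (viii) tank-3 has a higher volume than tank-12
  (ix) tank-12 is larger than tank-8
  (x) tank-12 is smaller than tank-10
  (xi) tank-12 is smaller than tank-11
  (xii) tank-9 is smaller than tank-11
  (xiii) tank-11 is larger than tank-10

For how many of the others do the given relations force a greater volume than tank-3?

The elements the relations force above tank-3 are tank-2, tank-10, tank-11, tank-5 — no chain reaches any other.
That is 4.

4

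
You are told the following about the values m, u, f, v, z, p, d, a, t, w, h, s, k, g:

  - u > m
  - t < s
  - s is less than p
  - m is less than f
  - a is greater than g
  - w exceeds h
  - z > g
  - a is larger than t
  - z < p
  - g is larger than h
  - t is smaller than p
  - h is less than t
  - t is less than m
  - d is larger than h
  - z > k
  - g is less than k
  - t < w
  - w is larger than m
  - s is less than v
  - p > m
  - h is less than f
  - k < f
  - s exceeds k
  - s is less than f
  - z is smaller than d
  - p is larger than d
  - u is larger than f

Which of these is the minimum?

Chaining upward from h: directly above it, g, t, d, w, f; then k, z, s, m, p, a, u; then v.
That covers every other element, and nothing is given below h, so h is the minimum.

h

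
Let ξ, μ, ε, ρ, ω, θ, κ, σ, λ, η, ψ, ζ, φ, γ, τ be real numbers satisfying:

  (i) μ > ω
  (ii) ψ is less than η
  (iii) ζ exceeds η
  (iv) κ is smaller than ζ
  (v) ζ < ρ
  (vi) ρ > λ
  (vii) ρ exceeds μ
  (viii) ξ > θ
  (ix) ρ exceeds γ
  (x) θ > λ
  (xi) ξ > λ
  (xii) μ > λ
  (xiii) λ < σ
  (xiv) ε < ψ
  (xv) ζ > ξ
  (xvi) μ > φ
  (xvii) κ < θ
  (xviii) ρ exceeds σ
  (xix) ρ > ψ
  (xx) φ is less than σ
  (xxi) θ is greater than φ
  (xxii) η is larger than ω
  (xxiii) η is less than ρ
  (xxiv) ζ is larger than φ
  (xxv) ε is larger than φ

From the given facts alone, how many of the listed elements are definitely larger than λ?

Directly above λ: θ, ξ, μ, σ, ρ.
One step further: ζ (6 so far).
No other element is forced above λ by the given relations, so the count is 6.

6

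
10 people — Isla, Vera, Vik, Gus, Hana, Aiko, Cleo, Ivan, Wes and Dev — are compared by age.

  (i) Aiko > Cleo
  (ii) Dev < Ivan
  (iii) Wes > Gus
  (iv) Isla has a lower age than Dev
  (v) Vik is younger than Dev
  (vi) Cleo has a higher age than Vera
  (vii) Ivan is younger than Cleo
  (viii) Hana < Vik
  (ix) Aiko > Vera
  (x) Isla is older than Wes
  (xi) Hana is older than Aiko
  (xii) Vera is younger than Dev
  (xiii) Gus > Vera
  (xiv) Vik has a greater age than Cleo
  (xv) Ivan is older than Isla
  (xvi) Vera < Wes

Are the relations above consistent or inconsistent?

We have Vik < Dev stated directly, yet also Dev < Ivan < Cleo < Aiko < Hana < Vik by chaining the others — so Dev < Vik. Contradiction.

inconsistent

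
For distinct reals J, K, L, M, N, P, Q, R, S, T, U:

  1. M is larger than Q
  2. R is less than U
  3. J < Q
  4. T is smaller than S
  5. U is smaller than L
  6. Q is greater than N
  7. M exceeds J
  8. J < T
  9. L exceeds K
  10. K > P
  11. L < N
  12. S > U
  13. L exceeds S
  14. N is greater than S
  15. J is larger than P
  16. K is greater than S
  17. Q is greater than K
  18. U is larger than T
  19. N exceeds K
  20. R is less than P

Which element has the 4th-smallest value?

Piecing the relations together gives one ordering: R < P < J < T < U < S < K < L < N < Q < M.
The 4th smallest is T.

T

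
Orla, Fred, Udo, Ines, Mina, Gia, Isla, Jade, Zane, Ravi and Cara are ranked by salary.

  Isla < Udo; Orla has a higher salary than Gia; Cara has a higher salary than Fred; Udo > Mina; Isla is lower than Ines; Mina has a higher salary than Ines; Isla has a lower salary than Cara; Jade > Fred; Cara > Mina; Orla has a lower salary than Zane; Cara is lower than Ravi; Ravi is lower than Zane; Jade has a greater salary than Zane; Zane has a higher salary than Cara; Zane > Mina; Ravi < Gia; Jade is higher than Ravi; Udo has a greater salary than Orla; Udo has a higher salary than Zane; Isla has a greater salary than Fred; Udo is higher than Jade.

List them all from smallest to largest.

The consecutive links are each given: Fred < Isla; Isla < Ines; Ines < Mina; Mina < Cara; Cara < Ravi; Ravi < Gia; Gia < Orla; Orla < Zane; Zane < Jade; Jade < Udo.

Fred < Isla < Ines < Mina < Cara < Ravi < Gia < Orla < Zane < Jade < Udo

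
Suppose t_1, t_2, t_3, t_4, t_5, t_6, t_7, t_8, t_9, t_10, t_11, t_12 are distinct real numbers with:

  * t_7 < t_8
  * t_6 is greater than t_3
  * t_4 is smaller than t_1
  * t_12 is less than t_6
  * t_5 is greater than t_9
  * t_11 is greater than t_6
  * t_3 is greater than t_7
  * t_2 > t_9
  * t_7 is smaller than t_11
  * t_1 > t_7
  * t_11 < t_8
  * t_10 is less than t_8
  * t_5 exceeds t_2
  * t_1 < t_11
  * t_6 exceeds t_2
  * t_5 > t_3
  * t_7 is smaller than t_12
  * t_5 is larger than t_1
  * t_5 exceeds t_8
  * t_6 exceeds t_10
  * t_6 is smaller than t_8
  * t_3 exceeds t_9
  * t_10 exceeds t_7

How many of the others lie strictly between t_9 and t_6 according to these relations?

The relations place t_9 below t_6. An element lies strictly between them when it is forced above t_9 and also forced below t_6.
Above t_9: {t_3, t_2, t_11, t_8, t_5}. Below t_6: {t_7, t_3, t_12, t_2, t_10}.
Intersection: {t_3, t_2} — 2.

2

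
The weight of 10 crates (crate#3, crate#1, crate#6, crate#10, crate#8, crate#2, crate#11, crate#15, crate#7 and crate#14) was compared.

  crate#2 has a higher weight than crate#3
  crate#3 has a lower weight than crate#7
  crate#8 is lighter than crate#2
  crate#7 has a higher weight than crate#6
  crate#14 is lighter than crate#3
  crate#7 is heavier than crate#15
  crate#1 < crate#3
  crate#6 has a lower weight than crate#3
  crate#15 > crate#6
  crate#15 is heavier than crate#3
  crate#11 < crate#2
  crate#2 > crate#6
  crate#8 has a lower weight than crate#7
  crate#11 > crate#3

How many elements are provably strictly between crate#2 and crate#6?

Chaining upward from crate#6 reaches: crate#3, crate#15, crate#11, crate#7.
Chaining downward from crate#2 reaches: crate#14, crate#1, crate#3, crate#11, crate#8.
Strictly between crate#6 and crate#2 are those in both lists: crate#3, crate#11 — 2 elements.

2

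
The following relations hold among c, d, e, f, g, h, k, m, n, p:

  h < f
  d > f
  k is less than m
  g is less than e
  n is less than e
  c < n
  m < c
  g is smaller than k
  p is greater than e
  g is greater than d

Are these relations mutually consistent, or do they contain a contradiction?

The single ordering h < f < d < g < k < m < c < n < e < p satisfies every listed relation, so no contradiction arises.

consistent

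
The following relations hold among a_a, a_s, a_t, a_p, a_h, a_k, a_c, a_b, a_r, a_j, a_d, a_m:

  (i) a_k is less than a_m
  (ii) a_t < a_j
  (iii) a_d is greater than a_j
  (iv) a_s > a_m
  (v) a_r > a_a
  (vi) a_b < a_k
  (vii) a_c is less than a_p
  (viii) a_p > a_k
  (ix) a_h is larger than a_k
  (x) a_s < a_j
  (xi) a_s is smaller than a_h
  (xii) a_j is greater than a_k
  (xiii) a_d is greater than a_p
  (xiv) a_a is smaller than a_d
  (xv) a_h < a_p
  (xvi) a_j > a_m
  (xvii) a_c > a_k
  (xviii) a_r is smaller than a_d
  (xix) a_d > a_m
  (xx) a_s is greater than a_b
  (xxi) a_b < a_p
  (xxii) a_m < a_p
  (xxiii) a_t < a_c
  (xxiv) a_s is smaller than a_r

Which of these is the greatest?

Chaining downward from a_d: directly below it, a_a, a_m, a_j, a_p, a_r; then a_b, a_t, a_k, a_c, a_s, a_h.
That covers every other element, and nothing is given above a_d, so a_d is the greatest.

a_d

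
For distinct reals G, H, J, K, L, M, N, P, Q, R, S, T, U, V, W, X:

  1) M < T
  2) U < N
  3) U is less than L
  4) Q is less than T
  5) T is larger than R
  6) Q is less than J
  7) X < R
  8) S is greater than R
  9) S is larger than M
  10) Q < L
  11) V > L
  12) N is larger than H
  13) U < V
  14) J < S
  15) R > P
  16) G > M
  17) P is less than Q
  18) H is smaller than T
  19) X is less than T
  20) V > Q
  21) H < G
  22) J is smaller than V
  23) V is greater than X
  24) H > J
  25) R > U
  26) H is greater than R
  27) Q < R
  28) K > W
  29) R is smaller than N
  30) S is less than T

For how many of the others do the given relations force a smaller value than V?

6

Directly below V: X, U, Q, J, L.
One step further: P (6 so far).
Nothing else is reachable below V; 6 in all.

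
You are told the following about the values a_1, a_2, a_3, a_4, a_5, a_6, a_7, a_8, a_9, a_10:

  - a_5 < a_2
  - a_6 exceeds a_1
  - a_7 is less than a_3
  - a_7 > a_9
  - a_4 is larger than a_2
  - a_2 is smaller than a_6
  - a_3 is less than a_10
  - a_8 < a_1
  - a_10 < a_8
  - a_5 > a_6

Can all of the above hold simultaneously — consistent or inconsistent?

We have a_2 < a_6 stated directly, yet also a_6 < a_5 < a_2 by chaining the others — so a_6 < a_2. Contradiction.

inconsistent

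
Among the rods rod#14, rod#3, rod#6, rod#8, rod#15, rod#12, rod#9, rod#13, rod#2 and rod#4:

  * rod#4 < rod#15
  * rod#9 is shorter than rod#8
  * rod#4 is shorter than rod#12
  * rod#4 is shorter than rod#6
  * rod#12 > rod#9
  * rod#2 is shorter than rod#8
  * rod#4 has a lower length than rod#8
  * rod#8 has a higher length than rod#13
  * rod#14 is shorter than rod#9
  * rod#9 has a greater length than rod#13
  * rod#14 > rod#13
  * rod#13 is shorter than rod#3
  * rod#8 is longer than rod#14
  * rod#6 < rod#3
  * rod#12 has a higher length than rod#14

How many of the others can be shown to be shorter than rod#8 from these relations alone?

5

The elements the relations force below rod#8 are rod#13, rod#2, rod#14, rod#4, rod#9 — no chain reaches any other.
That is 5.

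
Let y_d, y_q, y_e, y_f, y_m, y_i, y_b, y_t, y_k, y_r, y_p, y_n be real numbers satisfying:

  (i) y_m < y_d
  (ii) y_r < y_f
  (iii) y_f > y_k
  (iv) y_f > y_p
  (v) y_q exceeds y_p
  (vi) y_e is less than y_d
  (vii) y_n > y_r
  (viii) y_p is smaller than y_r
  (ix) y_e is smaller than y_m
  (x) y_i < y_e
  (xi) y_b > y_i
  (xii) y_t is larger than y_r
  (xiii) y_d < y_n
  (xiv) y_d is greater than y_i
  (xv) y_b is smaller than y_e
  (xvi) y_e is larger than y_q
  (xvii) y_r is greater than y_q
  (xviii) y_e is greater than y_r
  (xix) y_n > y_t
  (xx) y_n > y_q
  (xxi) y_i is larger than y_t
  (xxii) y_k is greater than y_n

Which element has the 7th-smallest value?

The consecutive relations fix a unique order: y_p < y_q < y_r < y_t < y_i < y_b < y_e < y_m < y_d < y_n < y_k < y_f.
Counting 7 from the smallest end gives y_e.

y_e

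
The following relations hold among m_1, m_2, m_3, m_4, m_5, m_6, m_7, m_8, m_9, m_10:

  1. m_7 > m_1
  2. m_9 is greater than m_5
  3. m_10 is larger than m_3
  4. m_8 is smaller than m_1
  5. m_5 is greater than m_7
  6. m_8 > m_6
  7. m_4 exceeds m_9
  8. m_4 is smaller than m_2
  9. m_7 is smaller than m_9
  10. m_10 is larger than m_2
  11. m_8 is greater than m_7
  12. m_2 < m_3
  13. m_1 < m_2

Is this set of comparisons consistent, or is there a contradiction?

inconsistent

We have m_7 < m_8 stated directly, yet also m_8 < m_1 < m_7 by chaining the others — so m_8 < m_7. Contradiction.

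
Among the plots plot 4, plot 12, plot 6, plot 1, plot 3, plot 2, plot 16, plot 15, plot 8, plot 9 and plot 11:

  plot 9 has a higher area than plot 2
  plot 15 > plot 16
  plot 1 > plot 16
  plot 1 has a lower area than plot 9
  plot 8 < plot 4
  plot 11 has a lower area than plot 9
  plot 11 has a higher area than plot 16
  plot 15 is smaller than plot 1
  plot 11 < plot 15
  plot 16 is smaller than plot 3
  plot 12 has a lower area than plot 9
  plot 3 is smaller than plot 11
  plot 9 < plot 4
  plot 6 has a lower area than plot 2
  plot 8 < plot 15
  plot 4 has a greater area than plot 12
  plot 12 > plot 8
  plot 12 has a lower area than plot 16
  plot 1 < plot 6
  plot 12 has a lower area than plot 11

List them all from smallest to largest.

plot 8 < plot 12 < plot 16 < plot 3 < plot 11 < plot 15 < plot 1 < plot 6 < plot 2 < plot 9 < plot 4

Nothing is placed below plot 8, so it is least; from there plot 8 < plot 12; plot 12 < plot 16; plot 16 < plot 3; plot 3 < plot 11; plot 11 < plot 15; plot 15 < plot 1; plot 1 < plot 6; plot 6 < plot 2; plot 2 < plot 9; plot 9 < plot 4, each given directly.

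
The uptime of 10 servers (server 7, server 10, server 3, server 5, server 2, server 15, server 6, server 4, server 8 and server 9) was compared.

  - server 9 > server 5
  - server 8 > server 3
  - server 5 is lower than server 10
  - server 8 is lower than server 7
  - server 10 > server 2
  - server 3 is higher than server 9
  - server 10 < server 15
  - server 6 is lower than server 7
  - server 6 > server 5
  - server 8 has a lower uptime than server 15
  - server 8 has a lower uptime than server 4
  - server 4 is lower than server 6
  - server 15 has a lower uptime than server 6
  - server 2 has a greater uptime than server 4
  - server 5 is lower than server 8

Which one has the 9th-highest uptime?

server 9

The consecutive relations fix a unique order: server 5 < server 9 < server 3 < server 8 < server 4 < server 2 < server 10 < server 15 < server 6 < server 7.
Counting 9 from the largest end gives server 9.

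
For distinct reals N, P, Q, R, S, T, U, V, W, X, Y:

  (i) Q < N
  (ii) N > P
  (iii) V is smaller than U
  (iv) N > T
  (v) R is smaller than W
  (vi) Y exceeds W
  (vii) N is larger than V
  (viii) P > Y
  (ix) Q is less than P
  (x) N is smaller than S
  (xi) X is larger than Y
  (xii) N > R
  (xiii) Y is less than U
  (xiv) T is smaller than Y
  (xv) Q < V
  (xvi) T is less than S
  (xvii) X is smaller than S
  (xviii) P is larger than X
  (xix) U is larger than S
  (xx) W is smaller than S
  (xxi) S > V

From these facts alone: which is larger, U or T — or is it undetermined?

U

T < Y and Y < X give T < X.
With X < P: T < Y < X < P.
Then P < N extends the chain to N.
Then N < S extends the chain to S.
Then S < U extends the chain to U.
So U is larger.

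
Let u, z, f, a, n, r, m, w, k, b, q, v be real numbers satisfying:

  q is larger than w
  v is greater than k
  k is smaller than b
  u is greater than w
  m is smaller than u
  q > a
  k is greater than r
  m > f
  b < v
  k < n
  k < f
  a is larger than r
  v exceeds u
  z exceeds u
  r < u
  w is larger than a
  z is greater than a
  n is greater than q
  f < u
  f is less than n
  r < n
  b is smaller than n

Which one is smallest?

r

Chaining upward from r: directly above it, k, a, u, n; then f, w, b, q, v, z; then m.
That covers every other element, and nothing is given below r, so r is the smallest.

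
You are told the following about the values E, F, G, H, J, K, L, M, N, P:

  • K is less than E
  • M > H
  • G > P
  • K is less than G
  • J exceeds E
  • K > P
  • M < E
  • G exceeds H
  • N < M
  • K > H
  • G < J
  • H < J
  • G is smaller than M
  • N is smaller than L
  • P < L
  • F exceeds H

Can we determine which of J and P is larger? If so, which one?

P < K and K < G give P < G.
With G < M: P < K < G < M.
Then M < E extends the chain to E.
With E < J: P < K < G < M < E < J.
So J is larger.

J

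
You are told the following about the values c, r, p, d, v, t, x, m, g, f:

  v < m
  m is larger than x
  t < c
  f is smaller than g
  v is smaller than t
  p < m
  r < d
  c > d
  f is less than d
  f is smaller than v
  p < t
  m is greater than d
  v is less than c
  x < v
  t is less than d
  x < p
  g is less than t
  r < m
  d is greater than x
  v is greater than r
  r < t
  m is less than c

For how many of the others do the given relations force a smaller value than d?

7

The elements the relations force below d are f, x, r, p, v, g, t — no chain reaches any other.
That is 7.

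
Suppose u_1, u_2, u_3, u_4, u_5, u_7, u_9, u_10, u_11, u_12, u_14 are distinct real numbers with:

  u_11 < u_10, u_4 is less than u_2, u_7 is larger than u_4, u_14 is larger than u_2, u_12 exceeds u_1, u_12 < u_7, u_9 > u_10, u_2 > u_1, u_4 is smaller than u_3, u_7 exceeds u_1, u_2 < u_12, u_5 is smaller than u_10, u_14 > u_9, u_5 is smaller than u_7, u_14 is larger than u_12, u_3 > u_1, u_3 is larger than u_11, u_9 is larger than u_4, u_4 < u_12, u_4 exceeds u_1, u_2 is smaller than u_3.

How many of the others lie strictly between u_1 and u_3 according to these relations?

The relations place u_1 below u_3. An element lies strictly between them when it is forced above u_1 and also forced below u_3.
Above u_1: {u_4, u_2, u_12, u_7, u_9, u_14}. Below u_3: {u_11, u_4, u_2}.
Intersection: {u_4, u_2} — 2.

2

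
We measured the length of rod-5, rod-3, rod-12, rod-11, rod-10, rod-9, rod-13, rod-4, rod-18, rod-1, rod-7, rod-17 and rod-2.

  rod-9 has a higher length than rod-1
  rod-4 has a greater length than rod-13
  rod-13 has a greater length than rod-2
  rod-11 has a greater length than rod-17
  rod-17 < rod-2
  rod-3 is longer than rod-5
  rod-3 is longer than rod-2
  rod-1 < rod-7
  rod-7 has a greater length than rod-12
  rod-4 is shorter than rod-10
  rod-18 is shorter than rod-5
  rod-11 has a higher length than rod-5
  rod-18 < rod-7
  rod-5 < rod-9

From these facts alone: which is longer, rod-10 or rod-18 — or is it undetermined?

undetermined

Following every chain through rod-18: above rod-18 we get rod-5, rod-9, rod-11, rod-7, rod-3.
rod-10 is not reached, and no chain runs the other way from rod-10 to rod-18.
So the given relations leave the order of rod-18 and rod-10 undetermined.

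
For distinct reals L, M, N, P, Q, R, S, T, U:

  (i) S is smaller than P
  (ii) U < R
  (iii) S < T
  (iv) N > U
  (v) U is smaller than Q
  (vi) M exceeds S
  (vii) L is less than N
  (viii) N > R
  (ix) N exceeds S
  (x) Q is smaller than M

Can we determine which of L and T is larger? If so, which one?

undetermined

Following every chain through L: above L we get N.
T is not reached, and no chain runs the other way from T to L.
So the given relations leave the order of L and T undetermined.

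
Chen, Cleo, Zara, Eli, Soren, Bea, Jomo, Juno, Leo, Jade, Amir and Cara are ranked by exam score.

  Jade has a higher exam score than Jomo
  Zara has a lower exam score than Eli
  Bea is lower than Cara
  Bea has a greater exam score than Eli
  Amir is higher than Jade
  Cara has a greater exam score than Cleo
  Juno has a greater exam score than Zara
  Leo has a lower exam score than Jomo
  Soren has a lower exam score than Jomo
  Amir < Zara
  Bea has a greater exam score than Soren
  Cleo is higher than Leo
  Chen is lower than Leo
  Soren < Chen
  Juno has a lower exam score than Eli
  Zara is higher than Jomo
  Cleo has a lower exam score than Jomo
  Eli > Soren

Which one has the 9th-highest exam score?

Chaining the given pairs: Soren < Chen < Leo < Cleo < Jomo < Jade < Amir < Zara < Juno < Eli < Bea < Cara.
Counting 9 from the largest end gives Cleo.

Cleo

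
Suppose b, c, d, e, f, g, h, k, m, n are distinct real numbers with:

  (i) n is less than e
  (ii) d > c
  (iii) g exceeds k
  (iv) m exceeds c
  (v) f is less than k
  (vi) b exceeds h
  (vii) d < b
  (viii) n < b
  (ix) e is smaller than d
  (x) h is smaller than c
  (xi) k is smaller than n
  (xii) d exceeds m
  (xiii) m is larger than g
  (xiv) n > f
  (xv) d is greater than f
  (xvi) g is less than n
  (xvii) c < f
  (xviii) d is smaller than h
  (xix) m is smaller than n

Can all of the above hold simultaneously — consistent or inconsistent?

inconsistent

We have h < c stated directly, yet also c < f < k < g < m < n < e < d < h by chaining the others — so c < h. Contradiction.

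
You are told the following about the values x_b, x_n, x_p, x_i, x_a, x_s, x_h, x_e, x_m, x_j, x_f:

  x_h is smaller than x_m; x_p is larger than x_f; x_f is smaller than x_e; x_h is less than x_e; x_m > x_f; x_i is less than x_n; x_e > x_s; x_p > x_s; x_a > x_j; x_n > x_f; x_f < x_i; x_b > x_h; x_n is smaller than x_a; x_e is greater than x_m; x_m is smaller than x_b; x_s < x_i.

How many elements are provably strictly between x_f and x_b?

The relations place x_f below x_b. An element lies strictly between them when it is forced above x_f and also forced below x_b.
Above x_f: {x_m, x_e, x_p, x_i, x_n, x_a}. Below x_b: {x_h, x_m}.
Intersection: {x_m} — 1.

1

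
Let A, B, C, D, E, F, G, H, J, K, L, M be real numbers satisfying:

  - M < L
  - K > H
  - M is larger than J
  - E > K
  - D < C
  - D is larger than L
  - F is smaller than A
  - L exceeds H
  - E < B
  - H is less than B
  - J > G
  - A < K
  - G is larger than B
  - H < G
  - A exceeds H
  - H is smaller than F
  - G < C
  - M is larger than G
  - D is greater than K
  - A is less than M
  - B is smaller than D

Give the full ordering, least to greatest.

H < F < A < K < E < B < G < J < M < L < D < C

Nothing is placed below H, so it is least; from there H < F; F < A; A < K; K < E; E < B; B < G; G < J; J < M; M < L; L < D; D < C, each given directly.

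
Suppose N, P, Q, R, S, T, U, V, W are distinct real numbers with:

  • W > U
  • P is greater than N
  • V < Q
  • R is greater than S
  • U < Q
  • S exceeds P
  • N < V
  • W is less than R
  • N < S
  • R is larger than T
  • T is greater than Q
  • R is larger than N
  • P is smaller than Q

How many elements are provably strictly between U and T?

1

Chaining upward from U reaches: W, Q, R.
Chaining downward from T reaches: N, P, V, Q.
Strictly between U and T are those in both lists: Q — 1 element.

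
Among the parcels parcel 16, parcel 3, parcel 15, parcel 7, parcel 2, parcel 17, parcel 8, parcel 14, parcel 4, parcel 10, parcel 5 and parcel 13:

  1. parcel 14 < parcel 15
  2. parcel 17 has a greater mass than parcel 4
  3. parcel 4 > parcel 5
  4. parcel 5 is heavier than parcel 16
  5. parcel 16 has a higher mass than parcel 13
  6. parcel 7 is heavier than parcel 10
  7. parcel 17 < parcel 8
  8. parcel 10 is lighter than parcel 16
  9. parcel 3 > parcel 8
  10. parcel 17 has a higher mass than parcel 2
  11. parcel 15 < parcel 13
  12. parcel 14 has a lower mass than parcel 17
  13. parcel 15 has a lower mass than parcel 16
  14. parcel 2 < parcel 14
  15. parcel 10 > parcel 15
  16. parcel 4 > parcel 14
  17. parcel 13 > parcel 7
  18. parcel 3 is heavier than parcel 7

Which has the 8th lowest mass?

parcel 5

The consecutive relations fix a unique order: parcel 2 < parcel 14 < parcel 15 < parcel 10 < parcel 7 < parcel 13 < parcel 16 < parcel 5 < parcel 4 < parcel 17 < parcel 8 < parcel 3.
Counting 8 from the smallest end gives parcel 5.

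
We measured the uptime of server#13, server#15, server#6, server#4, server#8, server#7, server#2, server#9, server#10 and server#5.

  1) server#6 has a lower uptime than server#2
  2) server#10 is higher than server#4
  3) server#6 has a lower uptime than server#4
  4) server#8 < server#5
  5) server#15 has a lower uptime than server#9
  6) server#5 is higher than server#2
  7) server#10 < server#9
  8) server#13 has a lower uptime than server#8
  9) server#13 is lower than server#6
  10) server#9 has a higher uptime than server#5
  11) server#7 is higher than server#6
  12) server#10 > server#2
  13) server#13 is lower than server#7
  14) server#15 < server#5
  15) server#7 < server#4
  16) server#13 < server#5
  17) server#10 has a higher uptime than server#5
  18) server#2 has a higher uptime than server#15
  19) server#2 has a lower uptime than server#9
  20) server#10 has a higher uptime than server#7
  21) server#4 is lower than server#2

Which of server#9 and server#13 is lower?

server#13

Link the given pairs in sequence: server#13 < server#6; server#6 < server#4; server#4 < server#2; server#2 < server#5; server#5 < server#10; server#10 < server#9.
Together: server#13 < server#6 < server#4 < server#2 < server#5 < server#10 < server#9.
So server#13 < server#9; server#13 is the lower of the two.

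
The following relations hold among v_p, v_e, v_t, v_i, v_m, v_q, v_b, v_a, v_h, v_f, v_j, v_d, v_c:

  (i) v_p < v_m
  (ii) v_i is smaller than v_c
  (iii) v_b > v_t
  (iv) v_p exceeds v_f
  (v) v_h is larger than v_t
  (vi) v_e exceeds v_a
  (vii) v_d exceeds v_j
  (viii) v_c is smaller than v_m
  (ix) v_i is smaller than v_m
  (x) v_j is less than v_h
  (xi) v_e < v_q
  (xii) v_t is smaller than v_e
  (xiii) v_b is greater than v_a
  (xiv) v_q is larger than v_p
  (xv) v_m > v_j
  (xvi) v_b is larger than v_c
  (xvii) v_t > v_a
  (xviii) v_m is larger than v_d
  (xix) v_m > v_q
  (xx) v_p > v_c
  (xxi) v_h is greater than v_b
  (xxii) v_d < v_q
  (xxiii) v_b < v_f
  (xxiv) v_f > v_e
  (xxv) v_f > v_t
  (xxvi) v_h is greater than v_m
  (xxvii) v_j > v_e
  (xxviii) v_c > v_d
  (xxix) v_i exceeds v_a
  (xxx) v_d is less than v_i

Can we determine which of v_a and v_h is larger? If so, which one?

The relevant relations are v_a < v_t; v_t < v_e; v_e < v_j; v_j < v_d; v_d < v_i; v_i < v_c; v_c < v_b; v_b < v_f; v_f < v_p; v_p < v_q; v_q < v_m; v_m < v_h.
Chaining these gives v_a < v_t < v_e < v_j < v_d < v_i < v_c < v_b < v_f < v_p < v_q < v_m < v_h.
So v_h is larger.

v_h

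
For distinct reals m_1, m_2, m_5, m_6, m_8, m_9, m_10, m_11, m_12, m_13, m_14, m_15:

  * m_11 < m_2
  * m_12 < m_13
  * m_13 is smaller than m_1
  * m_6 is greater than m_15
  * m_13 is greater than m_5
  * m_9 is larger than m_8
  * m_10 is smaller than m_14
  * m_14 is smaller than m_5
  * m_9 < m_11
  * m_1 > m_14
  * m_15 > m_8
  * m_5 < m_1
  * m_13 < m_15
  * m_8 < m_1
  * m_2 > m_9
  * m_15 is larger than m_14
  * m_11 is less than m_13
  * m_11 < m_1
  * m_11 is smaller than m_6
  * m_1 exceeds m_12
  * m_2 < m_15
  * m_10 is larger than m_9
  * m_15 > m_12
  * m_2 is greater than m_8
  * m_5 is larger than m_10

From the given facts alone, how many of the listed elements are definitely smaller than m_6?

The elements the relations force below m_6 are m_12, m_8, m_9, m_10, m_11, m_2, m_14, m_5, m_13, m_15 — no chain reaches any other.
That is 10.

10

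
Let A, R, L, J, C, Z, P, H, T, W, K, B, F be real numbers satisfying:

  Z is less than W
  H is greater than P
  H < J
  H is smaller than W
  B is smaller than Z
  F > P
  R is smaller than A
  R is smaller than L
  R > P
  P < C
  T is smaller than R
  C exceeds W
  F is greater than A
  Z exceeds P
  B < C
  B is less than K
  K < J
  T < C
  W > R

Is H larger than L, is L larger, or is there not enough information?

undetermined

Following every chain through H: above H we get W, J, C; below H we get P.
L is not reached, and no chain runs the other way from L to H.
So the given relations leave the order of H and L undetermined.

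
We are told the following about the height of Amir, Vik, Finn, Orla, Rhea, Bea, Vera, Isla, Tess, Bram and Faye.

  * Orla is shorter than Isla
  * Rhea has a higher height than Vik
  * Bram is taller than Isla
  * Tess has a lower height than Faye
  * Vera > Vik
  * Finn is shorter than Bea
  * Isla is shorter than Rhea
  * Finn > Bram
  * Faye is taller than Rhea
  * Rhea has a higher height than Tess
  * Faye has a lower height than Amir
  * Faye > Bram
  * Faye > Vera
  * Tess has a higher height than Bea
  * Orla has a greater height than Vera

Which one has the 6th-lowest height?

Finn

Chaining the given pairs: Vik < Vera < Orla < Isla < Bram < Finn < Bea < Tess < Rhea < Faye < Amir.
Counting 6 from the smallest end gives Finn.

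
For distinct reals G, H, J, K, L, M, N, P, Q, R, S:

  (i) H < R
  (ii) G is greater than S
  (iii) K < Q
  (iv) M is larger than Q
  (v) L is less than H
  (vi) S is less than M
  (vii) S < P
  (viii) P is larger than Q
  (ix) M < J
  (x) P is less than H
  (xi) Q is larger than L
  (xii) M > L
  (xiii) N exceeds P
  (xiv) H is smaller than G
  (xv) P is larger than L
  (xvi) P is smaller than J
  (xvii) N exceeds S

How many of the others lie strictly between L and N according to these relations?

The relations place L below N. An element lies strictly between them when it is forced above L and also forced below N.
Above L: {Q, M, P, H, J, G, R}. Below N: {K, S, Q, P}.
Intersection: {Q, P} — 2.

2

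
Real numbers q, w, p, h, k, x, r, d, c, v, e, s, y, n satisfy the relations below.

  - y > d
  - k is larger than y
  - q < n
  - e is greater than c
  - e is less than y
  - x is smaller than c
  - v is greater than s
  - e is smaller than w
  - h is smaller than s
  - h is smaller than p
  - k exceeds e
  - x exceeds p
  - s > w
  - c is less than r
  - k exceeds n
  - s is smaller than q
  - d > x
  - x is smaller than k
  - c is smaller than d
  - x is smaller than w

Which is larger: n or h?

n

Link the given pairs in sequence: h < p; p < x; x < c; c < e; e < w; w < s; s < q; q < n.
Chaining these gives h < p < x < c < e < w < s < q < n.
So h < n; n is the larger of the two.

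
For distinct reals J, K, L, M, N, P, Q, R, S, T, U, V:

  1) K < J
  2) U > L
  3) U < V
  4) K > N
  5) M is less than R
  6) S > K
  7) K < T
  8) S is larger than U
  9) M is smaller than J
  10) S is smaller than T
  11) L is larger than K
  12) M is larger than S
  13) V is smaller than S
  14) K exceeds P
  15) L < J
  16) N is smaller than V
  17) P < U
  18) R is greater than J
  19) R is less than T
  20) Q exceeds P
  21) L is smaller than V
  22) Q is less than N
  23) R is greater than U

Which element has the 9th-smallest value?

M

Piecing the relations together gives one ordering: P < Q < N < K < L < U < V < S < M < J < R < T.
The 9th smallest is M.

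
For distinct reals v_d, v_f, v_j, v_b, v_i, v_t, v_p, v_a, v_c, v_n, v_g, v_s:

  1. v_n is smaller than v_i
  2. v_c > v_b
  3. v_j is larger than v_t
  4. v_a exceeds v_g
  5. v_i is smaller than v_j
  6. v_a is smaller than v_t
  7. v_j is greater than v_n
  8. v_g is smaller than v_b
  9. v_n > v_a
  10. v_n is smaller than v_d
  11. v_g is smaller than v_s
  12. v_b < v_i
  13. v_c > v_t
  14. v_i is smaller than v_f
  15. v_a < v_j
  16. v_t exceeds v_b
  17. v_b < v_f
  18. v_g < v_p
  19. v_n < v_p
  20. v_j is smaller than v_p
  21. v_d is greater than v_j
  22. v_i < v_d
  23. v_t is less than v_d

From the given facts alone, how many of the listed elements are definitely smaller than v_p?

Directly below v_p: v_g, v_n, v_j.
One step further: v_a, v_t, v_i (6 so far).
One step further: v_b (7 so far).
Nothing else is reachable below v_p; 7 in all.

7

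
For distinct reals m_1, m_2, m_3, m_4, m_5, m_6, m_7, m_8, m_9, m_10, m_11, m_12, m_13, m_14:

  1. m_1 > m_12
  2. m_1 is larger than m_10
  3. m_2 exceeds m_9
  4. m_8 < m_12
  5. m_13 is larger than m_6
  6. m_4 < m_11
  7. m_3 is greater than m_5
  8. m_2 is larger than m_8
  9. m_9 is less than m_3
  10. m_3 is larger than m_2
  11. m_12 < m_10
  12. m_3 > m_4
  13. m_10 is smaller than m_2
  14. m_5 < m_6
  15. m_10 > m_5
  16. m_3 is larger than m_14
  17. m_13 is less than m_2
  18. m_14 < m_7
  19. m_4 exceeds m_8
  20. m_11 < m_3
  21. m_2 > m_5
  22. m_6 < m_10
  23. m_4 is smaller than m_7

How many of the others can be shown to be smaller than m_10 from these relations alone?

4

From m_10 the given relations immediately reach m_5, m_6, m_12.
From those, m_8 — 4 in total.
No other element is forced below m_10 by the given relations, so the count is 4.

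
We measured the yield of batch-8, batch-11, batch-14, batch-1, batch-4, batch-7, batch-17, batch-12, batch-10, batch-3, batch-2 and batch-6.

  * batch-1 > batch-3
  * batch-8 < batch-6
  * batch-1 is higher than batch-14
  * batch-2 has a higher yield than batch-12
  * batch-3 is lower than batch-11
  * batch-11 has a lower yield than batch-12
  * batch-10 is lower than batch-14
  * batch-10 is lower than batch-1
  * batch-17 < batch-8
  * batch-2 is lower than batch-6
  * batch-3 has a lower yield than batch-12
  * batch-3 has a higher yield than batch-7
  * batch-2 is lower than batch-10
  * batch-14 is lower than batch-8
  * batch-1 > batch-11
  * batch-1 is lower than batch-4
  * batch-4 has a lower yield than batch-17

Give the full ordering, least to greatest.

The consecutive links are each given: batch-7 < batch-3; batch-3 < batch-11; batch-11 < batch-12; batch-12 < batch-2; batch-2 < batch-10; batch-10 < batch-14; batch-14 < batch-1; batch-1 < batch-4; batch-4 < batch-17; batch-17 < batch-8; batch-8 < batch-6.

batch-7 < batch-3 < batch-11 < batch-12 < batch-2 < batch-10 < batch-14 < batch-1 < batch-4 < batch-17 < batch-8 < batch-6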